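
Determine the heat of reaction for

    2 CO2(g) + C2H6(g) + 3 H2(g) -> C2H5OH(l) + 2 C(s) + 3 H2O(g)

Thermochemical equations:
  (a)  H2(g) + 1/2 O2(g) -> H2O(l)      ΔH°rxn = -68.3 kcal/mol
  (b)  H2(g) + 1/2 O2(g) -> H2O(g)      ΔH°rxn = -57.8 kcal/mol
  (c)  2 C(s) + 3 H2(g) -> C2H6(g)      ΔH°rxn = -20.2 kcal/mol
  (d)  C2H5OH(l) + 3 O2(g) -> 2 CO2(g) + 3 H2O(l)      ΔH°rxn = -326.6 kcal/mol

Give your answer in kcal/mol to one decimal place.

ΔH°rxn = -31.5 kcal/mol

(a) × 3: (3)·(-68.3) = -204.9 kcal/mol
(b) × 3 (×3 to match 3 H2O(g) in the target): (3)·(-57.8) = -173.4 kcal/mol
(c) reversed (reverse to put C2H6(g) on the reactant side): +20.2 kcal/mol
(d) reversed (reverse to put C2H5OH(l) on the product side): +326.6 kcal/mol
Combining the equations, ΔH°rxn = (-204.9) + (-173.4) + (+20.2) + (+326.6) = -31.5 kcal/mol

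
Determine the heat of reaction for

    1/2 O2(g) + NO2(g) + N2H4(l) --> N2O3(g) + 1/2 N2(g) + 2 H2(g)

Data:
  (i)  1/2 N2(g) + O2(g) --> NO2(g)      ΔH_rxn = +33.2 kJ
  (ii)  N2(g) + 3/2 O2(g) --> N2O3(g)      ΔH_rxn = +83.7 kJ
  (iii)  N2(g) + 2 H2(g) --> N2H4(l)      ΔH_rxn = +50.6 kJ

ΔH_rxn = -0.1 kJ

(i) reversed (reverse to put NO2(g) on the reactant side): -33.2 kJ
(ii) as written (N2O3(g) already on the product side): +83.7 kJ
(iii) reversed (reverse to put N2H4(l) on the reactant side): -50.6 kJ
ΔH_rxn = (-1)·(+33.2) + (1)·(+83.7) + (-1)·(+50.6) = -0.1 kJ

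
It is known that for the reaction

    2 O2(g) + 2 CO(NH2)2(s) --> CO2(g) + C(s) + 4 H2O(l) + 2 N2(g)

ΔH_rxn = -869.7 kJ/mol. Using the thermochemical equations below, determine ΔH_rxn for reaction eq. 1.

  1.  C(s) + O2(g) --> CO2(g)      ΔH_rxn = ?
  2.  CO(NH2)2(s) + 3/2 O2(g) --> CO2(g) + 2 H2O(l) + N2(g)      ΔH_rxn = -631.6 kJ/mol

eq. 1 reversed (C(s) must end up as a product): contributes −x
eq. 2 × 2 (scale by 2 for the 2 CO(NH2)2(s)): (2)·(-631.6) = -1263.2 kJ/mol
-869.7 = (-1263.2) − x
x = (-869.7 − (-1263.2)) / (-1) = -393.5 kJ/mol

ΔH_rxn = -393.5 kJ/mol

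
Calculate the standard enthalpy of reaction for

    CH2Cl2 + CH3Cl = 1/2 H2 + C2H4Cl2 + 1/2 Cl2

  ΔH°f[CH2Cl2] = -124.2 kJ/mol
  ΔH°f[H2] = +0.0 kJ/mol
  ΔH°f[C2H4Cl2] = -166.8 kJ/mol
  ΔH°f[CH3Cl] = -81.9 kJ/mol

ΔH_rxn = 39.3 kJ/mol

Products: 1/2·(+0.0) + 1·(-166.8) + 1/2·(+0.0) = -166.8
Reactants: 1·(-124.2) + 1·(-81.9) = -206.1
ΔH_rxn = (-166.8) − (-206.1) = 39.3 kJ/mol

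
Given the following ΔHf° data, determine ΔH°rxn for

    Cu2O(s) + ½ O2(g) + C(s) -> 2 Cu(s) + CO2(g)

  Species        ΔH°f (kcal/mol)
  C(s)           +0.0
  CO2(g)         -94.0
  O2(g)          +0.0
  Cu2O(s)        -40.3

Products: 2·(+0.0) + 1·(-94.0) = -94.0
Reactants: 1·(-40.3) + 1/2·(+0.0) + 1·(+0.0) = -40.3
ΔH°rxn = (-94.0) − (-40.3) = -53.7 kcal/mol

ΔH°rxn = -53.7 kcal/mol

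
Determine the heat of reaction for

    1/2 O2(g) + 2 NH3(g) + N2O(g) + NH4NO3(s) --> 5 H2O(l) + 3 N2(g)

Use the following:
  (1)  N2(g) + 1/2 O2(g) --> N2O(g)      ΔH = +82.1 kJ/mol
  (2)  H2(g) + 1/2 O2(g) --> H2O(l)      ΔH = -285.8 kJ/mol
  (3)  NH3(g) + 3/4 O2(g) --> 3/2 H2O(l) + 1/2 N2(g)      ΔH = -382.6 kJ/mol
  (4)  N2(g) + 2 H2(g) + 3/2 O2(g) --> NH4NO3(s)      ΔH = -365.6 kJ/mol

(1) reversed (reverse to put N2O(g) on the reactant side): -82.1 kJ/mol
(2) × 2: (2)·(-285.8) = -571.6 kJ/mol
(3) × 2 (scale by 2 for the 2 NH3(g)): (2)·(-382.6) = -765.2 kJ/mol
(4) reversed (NH4NO3(s) must end up as a reactant): +365.6 kJ/mol
ΔH = (-82.1) + (-571.6) + (-765.2) + (+365.6) = -1053.3 kJ/mol

ΔH = -1053.3 kJ/mol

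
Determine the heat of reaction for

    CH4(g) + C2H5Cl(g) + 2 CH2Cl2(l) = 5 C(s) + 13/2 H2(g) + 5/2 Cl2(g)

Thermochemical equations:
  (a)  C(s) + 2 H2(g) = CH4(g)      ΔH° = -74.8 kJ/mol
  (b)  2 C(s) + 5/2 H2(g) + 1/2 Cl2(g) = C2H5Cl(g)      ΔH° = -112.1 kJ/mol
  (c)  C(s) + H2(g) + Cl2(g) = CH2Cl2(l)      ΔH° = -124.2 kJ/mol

(a) reversed (reverse to put CH4(g) on the reactant side): +74.8 kJ/mol
(b) reversed (reverse to put C2H5Cl(g) on the reactant side): +112.1 kJ/mol
(c) reversed and × 2 (reverse to put CH2Cl2(l) on the reactant side; ×2 to match 2 CH2Cl2(l) in the target): (-2)·(-124.2) = +248.4 kJ/mol
ΔH° = (+74.8) + (+112.1) + (+248.4) = 435.3 kJ/mol

ΔH° = 435.3 kJ/mol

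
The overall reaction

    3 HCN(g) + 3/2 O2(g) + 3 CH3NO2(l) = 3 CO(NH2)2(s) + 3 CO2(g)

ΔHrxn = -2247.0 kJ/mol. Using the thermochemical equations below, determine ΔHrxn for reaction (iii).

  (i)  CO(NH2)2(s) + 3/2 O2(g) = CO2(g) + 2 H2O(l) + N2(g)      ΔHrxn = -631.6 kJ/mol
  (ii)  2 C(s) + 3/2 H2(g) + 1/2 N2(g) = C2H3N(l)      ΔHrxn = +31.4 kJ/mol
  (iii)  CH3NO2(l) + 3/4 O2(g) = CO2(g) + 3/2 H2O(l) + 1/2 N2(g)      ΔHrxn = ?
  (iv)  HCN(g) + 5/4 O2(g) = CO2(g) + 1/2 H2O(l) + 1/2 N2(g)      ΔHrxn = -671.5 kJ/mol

(i) reversed and × 3: (-3)·(-631.6) = +1894.8 kJ/mol
(ii): not needed.
(iii) × 3: contributes 3·x
(iv) × 3: (3)·(-671.5) = -2014.5 kJ/mol
-2247.0 = (+1894.8) + (-2014.5) + 3·x
x = (-2247.0 − (-119.7)) / (3) = -709.1 kJ/mol

ΔHrxn = -709.1 kJ/mol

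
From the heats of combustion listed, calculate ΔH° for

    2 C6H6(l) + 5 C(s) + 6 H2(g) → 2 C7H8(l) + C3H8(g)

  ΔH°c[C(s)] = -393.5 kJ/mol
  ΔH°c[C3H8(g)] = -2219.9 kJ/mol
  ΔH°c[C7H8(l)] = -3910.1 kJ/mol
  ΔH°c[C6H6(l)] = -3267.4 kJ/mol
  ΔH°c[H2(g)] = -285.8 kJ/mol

ΔH° = -177.0 kJ/mol

With combustion enthalpies, reactants minus products:
= [2·(-3267.4) + 5·(-393.5) + 6·(-285.8)] − [2·(-3910.1) + 1·(-2219.9)]
= -177.0 kJ/mol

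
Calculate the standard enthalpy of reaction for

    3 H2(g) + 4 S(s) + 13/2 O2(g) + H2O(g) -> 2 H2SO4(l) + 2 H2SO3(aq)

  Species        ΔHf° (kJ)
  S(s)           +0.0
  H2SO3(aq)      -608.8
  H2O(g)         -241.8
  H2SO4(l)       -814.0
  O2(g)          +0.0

Products: 2·(-814.0) + 2·(-608.8) = -2845.6
Reactants: 3·(+0.0) + 4·(+0.0) + 13/2·(+0.0) + 1·(-241.8) = -241.8
ΔH°rxn = (-2845.6) − (-241.8) = -2603.8 kJ

ΔH°rxn = -2603.8 kJ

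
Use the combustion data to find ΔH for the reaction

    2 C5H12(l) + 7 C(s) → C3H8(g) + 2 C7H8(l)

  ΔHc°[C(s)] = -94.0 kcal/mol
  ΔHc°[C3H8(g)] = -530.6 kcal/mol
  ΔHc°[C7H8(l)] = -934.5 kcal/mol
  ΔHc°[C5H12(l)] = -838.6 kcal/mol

Using ΔH = Σ nΔHc°(reactants) − Σ nΔHc°(products):
= [2·(-838.6) + 7·(-94.0)] − [1·(-530.6) + 2·(-934.5)]
= 64.4 kcal/mol

ΔH = 64.4 kcal/mol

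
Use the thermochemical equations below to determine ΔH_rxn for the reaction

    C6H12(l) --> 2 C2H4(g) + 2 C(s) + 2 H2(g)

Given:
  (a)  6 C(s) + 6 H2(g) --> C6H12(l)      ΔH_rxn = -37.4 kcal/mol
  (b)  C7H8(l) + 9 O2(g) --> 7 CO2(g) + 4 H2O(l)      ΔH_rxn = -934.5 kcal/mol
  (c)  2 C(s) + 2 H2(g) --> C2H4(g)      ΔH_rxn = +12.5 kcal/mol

ΔH_rxn = 62.4 kcal/mol

(a) reversed (reverse to put C6H12(l) on the reactant side): +37.4 kcal/mol
(b): not needed (H2O(l) appears nowhere else).
(c) × 2 (scale by 2 for the 2 C2H4(g)): (2)·(+12.5) = +25.0 kcal/mol
By Hess's law, ΔH_rxn = (-1)·(-37.4) + (2)·(+12.5) = 62.4 kcal/mol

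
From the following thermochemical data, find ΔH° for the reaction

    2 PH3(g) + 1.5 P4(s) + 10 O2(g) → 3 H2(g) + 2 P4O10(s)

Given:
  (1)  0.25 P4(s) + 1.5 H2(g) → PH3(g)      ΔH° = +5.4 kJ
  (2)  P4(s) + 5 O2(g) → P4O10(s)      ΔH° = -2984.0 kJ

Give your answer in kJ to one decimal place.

(1) reversed and × 2 (PH3(g) must end up as a reactant; scale by 2 for the 2 PH3(g)): (-2)·(+5.4) = -10.8 kJ
(2) × 2 (scale by 2 for the 2 P4O10(s)): (2)·(-2984.0) = -5968.0 kJ
ΔH° = (-10.8) + (-5968.0) = -5978.8 kJ

ΔH° = -5978.8 kJ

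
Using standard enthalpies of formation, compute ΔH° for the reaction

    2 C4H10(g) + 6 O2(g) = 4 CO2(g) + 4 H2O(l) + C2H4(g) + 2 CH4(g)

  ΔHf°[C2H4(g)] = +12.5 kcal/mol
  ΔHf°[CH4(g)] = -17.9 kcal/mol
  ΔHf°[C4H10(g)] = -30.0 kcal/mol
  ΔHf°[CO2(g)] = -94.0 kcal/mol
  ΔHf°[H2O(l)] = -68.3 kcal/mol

ΔH°rxn = Σ nΔHf°(products) − Σ nΔHf°(reactants).
Products: 4·(-94.0) + 4·(-68.3) + 1·(+12.5) + 2·(-17.9) = -672.5
Reactants: 2·(-30.0) + 6·(+0.0) = -60.0
ΔH° = (-672.5) − (-60.0) = -612.5 kcal/mol

ΔH° = -612.5 kcal/mol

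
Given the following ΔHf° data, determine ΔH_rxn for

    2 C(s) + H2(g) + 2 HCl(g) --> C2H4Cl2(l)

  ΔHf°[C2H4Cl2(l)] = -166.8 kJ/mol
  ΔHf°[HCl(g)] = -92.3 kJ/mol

ΔH_rxn = 17.8 kJ/mol

Products: 1·(-166.8) = -166.8
Reactants: 2·(+0.0) + 1·(+0.0) + 2·(-92.3) = -184.6
ΔH_rxn = (-166.8) − (-184.6) = 17.8 kJ/mol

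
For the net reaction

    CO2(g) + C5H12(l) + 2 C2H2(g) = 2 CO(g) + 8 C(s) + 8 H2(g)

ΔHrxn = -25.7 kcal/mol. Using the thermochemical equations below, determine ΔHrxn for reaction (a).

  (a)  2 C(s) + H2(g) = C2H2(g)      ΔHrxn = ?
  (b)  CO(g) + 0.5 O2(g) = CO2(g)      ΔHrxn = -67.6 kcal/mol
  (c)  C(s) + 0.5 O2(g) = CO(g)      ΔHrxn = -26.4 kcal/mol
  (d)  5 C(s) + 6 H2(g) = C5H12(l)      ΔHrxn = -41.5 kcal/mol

(a) reversed and × 2 (C2H2(g) must end up as a reactant; ×2 to match 2 C2H2(g) in the target): contributes −2·x
(b) reversed (reverse to put CO2(g) on the reactant side): +67.6 kcal/mol
(c) as written: -26.4 kcal/mol
(d) reversed (C5H12(l) must end up as a reactant): +41.5 kcal/mol
-25.7 = (+67.6) + (-26.4) + (+41.5) − 2·x
x = (-25.7 − (+82.7)) / (-2) = 54.2 kcal/mol

ΔHrxn = 54.2 kcal/mol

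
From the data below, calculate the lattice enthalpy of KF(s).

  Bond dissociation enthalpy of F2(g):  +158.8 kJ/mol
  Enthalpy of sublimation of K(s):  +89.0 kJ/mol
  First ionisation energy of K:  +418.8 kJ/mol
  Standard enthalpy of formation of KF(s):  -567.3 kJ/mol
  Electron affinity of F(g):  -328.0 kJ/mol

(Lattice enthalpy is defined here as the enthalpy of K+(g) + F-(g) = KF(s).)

U = -826.5 kJ/mol

ΔHf° = 1·ΔHsub + 1·(ΣIE) + 1/2·D(F2) + 1·EA + U
-567.3 = 1·(+89.0) + 1·(+418.8) + 1/2·(+158.8) + 1·(-328.0) + U
U = -567.3 − (+259.2) = -826.5 kJ/mol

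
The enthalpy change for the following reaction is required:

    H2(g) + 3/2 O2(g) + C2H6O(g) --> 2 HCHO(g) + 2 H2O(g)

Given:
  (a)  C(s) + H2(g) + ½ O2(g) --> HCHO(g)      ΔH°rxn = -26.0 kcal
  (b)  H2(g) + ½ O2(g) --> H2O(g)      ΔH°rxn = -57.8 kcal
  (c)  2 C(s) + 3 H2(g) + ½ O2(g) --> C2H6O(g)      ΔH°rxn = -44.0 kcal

ΔH°rxn = -123.6 kcal

(a) × 2 (×2 to match 2 HCHO(g) in the target): (2)·(-26.0) = -52.0 kcal
(b) × 2 (×2 to match 2 H2O(g) in the target): (2)·(-57.8) = -115.6 kcal
(c) reversed (reverse to put C2H6O(g) on the reactant side): +44.0 kcal
Since enthalpy is a state function, ΔH°rxn = (-52.0) + (-115.6) + (+44.0) = -123.6 kcal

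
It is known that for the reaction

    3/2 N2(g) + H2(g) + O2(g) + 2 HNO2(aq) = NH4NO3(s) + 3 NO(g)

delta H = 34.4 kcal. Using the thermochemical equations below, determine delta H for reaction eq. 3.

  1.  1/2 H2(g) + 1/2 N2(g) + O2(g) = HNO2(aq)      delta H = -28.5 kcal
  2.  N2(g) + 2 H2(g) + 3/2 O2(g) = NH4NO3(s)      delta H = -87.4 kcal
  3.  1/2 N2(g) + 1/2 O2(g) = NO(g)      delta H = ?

eq. 1 reversed and × 2 (reverse to put HNO2(aq) on the reactant side; ×2 to match 2 HNO2(aq) in the target): (-2)·(-28.5) = +57.0 kcal
eq. 2 as written (NH4NO3(s) already on the product side): -87.4 kcal
eq. 3 × 3 (×3 to match 3 NO(g) in the target): contributes 3·x
+34.4 = (+57.0) + (-87.4) + 3·x
x = (+34.4 − (-30.4)) / (3) = 21.6 kcal

delta H = 21.6 kcal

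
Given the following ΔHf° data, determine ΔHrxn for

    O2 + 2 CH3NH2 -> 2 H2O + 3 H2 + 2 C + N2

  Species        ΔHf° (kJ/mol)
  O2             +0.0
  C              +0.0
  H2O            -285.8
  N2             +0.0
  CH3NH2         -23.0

Products: 2·(-285.8) + 3·(+0.0) + 2·(+0.0) + 1·(+0.0) = -571.6
Reactants: 1·(+0.0) + 2·(-23.0) = -46.0
ΔHrxn = (-571.6) − (-46.0) = -525.6 kJ/mol

ΔHrxn = -525.6 kJ/mol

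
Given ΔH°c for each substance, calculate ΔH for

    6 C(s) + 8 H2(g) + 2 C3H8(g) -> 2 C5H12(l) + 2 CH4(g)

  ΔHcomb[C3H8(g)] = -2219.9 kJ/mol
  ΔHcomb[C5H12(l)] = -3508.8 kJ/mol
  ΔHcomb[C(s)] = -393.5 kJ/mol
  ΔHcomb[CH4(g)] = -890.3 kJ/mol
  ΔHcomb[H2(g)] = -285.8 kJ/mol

ΔH = -289.0 kJ/mol

Using ΔH = Σ nΔHc°(reactants) − Σ nΔHc°(products):
= [6·(-393.5) + 8·(-285.8) + 2·(-2219.9)] − [2·(-3508.8) + 2·(-890.3)]
= -289.0 kJ/mol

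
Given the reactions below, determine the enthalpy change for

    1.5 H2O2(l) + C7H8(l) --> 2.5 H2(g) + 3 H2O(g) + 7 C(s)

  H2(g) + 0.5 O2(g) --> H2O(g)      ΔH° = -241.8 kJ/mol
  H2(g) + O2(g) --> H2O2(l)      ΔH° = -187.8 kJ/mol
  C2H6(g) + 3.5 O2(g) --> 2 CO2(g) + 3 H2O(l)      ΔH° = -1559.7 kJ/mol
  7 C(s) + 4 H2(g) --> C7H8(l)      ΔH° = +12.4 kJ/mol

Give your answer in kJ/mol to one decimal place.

ΔH° = -456.1 kJ/mol

equation 1 × 3: (3)·(-241.8) = -725.4 kJ/mol
equation 2 reversed and × 3/2: (-3/2)·(-187.8) = +281.7 kJ/mol
equation 3: not needed.
equation 4 reversed: -12.4 kJ/mol
Since enthalpy is a state function, ΔH° = (3)·(-241.8) + (-3/2)·(-187.8) + (-1)·(+12.4) = -456.1 kJ/mol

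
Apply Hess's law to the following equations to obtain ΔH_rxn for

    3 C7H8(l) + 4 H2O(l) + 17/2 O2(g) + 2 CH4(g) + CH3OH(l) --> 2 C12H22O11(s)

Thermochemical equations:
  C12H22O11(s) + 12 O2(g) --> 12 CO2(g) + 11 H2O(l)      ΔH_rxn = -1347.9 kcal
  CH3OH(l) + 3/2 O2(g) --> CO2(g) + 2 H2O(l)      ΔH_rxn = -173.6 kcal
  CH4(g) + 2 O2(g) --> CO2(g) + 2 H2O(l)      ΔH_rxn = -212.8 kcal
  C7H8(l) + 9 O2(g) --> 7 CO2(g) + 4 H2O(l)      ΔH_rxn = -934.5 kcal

equation 1 reversed and × 2 (C12H22O11(s) must end up as a product; ×2 to match 2 C12H22O11(s) in the target): (-2)·(-1347.9) = +2695.8 kcal
equation 2 as written (CH3OH(l) already on the reactant side): -173.6 kcal
equation 3 × 2 (×2 to match 2 CH4(g) in the target): (2)·(-212.8) = -425.6 kcal
equation 4 × 3 (×3 to match 3 C7H8(l) in the target): (3)·(-934.5) = -2803.5 kcal
ΔH_rxn = (+2695.8) + (-173.6) + (-425.6) + (-2803.5) = -706.9 kcal

ΔH_rxn = -706.9 kcal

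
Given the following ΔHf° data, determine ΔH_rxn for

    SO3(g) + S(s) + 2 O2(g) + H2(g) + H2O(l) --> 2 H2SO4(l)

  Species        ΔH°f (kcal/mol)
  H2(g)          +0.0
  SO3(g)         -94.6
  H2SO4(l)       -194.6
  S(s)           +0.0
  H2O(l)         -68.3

ΔH°rxn = Σ nΔHf°(products) − Σ nΔHf°(reactants).
Products: 2·(-194.6) = -389.2
Reactants: 1·(-94.6) + 1·(+0.0) + 2·(+0.0) + 1·(+0.0) + 1·(-68.3) = -162.9
ΔH_rxn = (-389.2) − (-162.9) = -226.3 kcal/mol

ΔH_rxn = -226.3 kcal/mol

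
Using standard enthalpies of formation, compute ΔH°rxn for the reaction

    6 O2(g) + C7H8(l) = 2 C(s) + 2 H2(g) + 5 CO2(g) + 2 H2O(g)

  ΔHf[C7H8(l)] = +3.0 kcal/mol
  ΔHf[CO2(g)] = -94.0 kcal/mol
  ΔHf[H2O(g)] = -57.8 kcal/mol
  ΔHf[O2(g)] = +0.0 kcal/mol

Products: 2·(+0.0) + 2·(+0.0) + 5·(-94.0) + 2·(-57.8) = -585.6
Reactants: 6·(+0.0) + 1·(+3.0) = +3.0
ΔH°rxn = (-585.6) − (+3.0) = -588.6 kcal/mol

ΔH°rxn = -588.6 kcal/mol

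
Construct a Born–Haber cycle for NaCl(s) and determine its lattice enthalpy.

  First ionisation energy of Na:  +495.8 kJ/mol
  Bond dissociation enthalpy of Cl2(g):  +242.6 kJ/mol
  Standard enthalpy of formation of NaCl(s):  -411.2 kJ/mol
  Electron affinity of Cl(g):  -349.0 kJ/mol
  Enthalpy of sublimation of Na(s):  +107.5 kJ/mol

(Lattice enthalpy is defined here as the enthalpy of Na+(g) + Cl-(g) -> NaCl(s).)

ΔHf° = 1·ΔHsub + 1·(ΣIE) + 1/2·D(Cl2) + 1·EA + U
-411.2 = 1·(+107.5) + 1·(+495.8) + 1/2·(+242.6) + 1·(-349.0) + U
U = -411.2 − (+375.6) = -786.8 kJ/mol

U = -786.8 kJ/mol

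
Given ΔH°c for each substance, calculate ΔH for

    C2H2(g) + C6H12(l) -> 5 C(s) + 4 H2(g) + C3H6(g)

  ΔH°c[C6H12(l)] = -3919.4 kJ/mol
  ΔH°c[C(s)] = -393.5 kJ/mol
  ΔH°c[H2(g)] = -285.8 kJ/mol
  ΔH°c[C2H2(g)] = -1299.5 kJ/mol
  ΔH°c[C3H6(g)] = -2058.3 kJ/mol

With combustion enthalpies, reactants minus products:
= [1·(-1299.5) + 1·(-3919.4)] − [5·(-393.5) + 4·(-285.8) + 1·(-2058.3)]
= -49.9 kJ/mol

ΔH = -49.9 kJ/mol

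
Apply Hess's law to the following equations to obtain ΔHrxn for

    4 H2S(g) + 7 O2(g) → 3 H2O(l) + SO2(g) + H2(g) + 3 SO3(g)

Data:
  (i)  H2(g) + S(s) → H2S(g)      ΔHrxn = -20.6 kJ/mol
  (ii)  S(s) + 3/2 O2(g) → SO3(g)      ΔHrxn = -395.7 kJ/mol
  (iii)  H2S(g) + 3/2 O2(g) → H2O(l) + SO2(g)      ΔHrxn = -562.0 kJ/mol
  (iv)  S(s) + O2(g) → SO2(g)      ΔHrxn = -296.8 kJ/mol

(i) reversed: +20.6 kJ/mol
(ii) × 3: (3)·(-395.7) = -1187.1 kJ/mol
(iii) × 3: (3)·(-562.0) = -1686.0 kJ/mol
(iv) reversed and × 2: (-2)·(-296.8) = +593.6 kJ/mol
ΔHrxn = (+20.6) + (-1187.1) + (-1686.0) + (+593.6) = -2258.9 kJ/mol

ΔHrxn = -2258.9 kJ/mol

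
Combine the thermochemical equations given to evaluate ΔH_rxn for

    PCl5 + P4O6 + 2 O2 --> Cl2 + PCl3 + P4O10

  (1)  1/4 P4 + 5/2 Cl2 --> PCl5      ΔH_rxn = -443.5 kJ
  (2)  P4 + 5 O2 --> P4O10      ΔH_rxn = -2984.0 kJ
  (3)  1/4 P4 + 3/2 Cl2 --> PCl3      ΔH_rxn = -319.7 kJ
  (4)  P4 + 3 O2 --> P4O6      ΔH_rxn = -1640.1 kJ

(1) reversed: +443.5 kJ
(2) as written: -2984.0 kJ
(3) as written: -319.7 kJ
(4) reversed: +1640.1 kJ
By Hess's law, ΔH_rxn = (+443.5) + (-2984.0) + (-319.7) + (+1640.1) = -1220.1 kJ

ΔH_rxn = -1220.1 kJ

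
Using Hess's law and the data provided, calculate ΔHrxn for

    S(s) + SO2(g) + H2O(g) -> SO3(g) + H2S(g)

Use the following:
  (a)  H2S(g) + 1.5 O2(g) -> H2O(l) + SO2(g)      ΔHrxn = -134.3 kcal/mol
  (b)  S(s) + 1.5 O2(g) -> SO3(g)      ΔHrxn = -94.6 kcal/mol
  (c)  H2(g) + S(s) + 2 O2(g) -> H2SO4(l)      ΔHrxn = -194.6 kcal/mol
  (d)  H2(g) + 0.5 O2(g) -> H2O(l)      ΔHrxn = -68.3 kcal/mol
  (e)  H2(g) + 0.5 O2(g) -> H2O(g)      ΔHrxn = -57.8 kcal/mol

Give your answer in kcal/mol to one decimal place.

ΔHrxn = 29.2 kcal/mol

(a) reversed: +134.3 kcal/mol
(b) as written: -94.6 kcal/mol
(c): not needed.
(d) as written: -68.3 kcal/mol
(e) reversed: +57.8 kcal/mol
By Hess's law, ΔHrxn = (+134.3) + (-94.6) + (-68.3) + (+57.8) = 29.2 kcal/mol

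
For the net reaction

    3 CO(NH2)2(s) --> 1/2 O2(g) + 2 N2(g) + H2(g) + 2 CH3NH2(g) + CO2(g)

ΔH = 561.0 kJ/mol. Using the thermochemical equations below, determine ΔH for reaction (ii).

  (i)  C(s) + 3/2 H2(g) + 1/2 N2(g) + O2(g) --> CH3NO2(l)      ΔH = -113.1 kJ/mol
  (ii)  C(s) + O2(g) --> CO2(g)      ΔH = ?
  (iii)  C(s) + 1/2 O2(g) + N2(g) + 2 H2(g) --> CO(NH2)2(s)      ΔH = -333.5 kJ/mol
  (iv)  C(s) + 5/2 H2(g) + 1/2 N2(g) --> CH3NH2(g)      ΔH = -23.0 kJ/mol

ΔH = -393.5 kJ/mol

(i): not needed (CH3NO2(l) appears nowhere else).
(ii) as written (CO2(g) already on the product side): contributes x
(iii) reversed and × 3 (reverse to put CO(NH2)2(s) on the reactant side; ×3 to match 3 CO(NH2)2(s) in the target): (-3)·(-333.5) = +1000.5 kJ/mol
(iv) × 2 (×2 to match 2 CH3NH2(g) in the target): (2)·(-23.0) = -46.0 kJ/mol
+561.0 = (+1000.5) + (-46.0) + x
x = (+561.0 − (+954.5)) / (1) = -393.5 kJ/mol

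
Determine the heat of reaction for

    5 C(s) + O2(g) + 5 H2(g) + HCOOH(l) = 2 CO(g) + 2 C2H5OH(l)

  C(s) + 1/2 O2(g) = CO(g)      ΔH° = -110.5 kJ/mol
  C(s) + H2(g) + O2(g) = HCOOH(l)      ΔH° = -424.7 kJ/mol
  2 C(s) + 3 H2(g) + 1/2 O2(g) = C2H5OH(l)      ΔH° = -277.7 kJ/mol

equation 1 × 2: (2)·(-110.5) = -221.0 kJ/mol
equation 2 reversed: +424.7 kJ/mol
equation 3 × 2: (2)·(-277.7) = -555.4 kJ/mol
ΔH° = (2)·(-110.5) + (-1)·(-424.7) + (2)·(-277.7) = -351.7 kJ/mol

ΔH° = -351.7 kJ/mol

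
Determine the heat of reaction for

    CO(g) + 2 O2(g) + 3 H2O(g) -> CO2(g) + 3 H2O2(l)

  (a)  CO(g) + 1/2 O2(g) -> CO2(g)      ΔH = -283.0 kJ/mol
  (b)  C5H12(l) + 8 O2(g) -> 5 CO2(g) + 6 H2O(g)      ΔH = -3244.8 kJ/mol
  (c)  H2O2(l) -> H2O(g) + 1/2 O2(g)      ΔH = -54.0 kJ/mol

ΔH = -121.0 kJ/mol

(a) as written (CO(g) already on the reactant side): -283.0 kJ/mol
(b): not needed (C5H12(l) appears nowhere else).
(c) reversed and × 3 (reverse to put H2O2(l) on the product side; ×3 to match 3 H2O2(l) in the target): (-3)·(-54.0) = +162.0 kJ/mol
Combining the equations, ΔH = (1)·(-283.0) + (-3)·(-54.0) = -121.0 kJ/mol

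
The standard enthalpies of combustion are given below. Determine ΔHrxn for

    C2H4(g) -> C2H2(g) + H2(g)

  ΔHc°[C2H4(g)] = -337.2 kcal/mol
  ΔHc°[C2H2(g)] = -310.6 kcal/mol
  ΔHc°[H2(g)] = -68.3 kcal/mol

Using ΔH = Σ nΔHc°(reactants) − Σ nΔHc°(products):
= [1·(-337.2)] − [1·(-310.6) + 1·(-68.3)]
= 41.7 kcal/mol

ΔHrxn = 41.7 kcal/mol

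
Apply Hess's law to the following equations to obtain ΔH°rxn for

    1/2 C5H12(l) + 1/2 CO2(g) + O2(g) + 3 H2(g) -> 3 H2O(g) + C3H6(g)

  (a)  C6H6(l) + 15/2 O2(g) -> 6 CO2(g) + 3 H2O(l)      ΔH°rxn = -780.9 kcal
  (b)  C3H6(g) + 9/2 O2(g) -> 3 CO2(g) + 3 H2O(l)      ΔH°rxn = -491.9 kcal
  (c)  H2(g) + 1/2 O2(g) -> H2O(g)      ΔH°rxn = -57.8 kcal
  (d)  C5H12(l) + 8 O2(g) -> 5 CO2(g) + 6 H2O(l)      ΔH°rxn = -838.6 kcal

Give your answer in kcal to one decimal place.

ΔH°rxn = -100.8 kcal

(a): not needed (C6H6(l) appears nowhere else).
(b) reversed (reverse to put C3H6(g) on the product side): +491.9 kcal
(c) × 3 (×3 to match 3 H2O(g) in the target): (3)·(-57.8) = -173.4 kcal
(d) × 1/2 (×1/2 to match 1/2 C5H12(l) in the target): (1/2)·(-838.6) = -419.3 kcal
Combining the equations, ΔH°rxn = (-1)·(-491.9) + (3)·(-57.8) + (1/2)·(-838.6) = -100.8 kcal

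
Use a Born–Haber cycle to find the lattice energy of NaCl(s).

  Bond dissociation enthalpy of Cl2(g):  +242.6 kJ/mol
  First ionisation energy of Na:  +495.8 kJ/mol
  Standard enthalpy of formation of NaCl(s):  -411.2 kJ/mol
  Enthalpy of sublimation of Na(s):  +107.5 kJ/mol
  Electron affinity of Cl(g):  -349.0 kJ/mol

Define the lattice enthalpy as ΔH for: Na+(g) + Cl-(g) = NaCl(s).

U = -786.8 kJ/mol

ΔHf° = 1·ΔHsub + 1·(ΣIE) + 1/2·D(Cl2) + 1·EA + U
-411.2 = 1·(+107.5) + 1·(+495.8) + 1/2·(+242.6) + 1·(-349.0) + U
U = -411.2 − (+375.6) = -786.8 kJ/mol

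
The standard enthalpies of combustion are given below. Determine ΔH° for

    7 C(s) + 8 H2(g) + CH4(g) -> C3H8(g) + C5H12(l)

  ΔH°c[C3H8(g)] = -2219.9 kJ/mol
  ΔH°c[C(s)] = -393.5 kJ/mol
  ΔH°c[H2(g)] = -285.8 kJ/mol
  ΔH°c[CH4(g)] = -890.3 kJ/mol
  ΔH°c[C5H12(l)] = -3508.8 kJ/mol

Using ΔH = Σ nΔHc°(reactants) − Σ nΔHc°(products):
= [7·(-393.5) + 8·(-285.8) + 1·(-890.3)] − [1·(-2219.9) + 1·(-3508.8)]
= -202.5 kJ/mol

ΔH° = -202.5 kJ/mol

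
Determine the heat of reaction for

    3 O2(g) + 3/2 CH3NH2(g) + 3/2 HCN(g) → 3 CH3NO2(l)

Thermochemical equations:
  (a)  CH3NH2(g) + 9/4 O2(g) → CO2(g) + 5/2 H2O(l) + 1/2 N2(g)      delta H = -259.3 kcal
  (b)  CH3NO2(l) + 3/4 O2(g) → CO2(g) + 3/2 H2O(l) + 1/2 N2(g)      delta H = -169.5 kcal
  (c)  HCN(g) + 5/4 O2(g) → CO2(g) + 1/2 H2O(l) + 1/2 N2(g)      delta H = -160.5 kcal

(a) × 3/2: (3/2)·(-259.3) = -388.95 kcal
(b) reversed and × 3: (-3)·(-169.5) = +508.5 kcal
(c) × 3/2: (3/2)·(-160.5) = -240.75 kcal
Since enthalpy is a state function, delta H = (-388.95) + (+508.5) + (-240.75) = -121.2 kcal

delta H = -121.2 kcal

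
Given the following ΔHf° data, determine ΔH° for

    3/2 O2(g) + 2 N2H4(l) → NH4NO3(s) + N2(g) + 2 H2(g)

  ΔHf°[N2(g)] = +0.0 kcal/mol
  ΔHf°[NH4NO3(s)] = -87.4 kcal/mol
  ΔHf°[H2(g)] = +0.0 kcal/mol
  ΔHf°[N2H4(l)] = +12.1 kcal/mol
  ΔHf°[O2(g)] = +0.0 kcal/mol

Products: 1·(-87.4) + 1·(+0.0) + 2·(+0.0) = -87.4
Reactants: 3/2·(+0.0) + 2·(+12.1) = +24.2
ΔH° = (-87.4) − (+24.2) = -111.6 kcal/mol

ΔH° = -111.6 kcal/mol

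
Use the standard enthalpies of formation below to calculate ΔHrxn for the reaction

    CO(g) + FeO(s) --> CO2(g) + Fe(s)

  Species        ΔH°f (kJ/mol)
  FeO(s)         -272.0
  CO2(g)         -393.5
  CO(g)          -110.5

ΔHrxn = -11.0 kJ/mol

Products: 1·(-393.5) + 1·(+0.0) = -393.5
Reactants: 1·(-110.5) + 1·(-272.0) = -382.5
ΔHrxn = (-393.5) − (-382.5) = -11.0 kJ/mol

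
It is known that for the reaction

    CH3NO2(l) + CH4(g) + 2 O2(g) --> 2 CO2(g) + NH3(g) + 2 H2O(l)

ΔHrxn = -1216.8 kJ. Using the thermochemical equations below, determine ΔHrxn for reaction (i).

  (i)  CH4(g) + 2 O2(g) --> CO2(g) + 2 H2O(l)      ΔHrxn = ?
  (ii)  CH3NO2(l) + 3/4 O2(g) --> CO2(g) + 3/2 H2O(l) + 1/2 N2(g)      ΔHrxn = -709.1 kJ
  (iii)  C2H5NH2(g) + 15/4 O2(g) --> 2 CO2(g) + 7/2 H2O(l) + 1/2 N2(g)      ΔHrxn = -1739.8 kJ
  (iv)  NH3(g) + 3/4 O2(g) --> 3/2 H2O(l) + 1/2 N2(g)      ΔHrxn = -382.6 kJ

ΔHrxn = -890.3 kJ

(i) as written (CH4(g) already on the reactant side): contributes x
(ii) as written (CH3NO2(l) already on the reactant side): -709.1 kJ
(iii): not needed (C2H5NH2(g) appears nowhere else).
(iv) reversed (NH3(g) must end up as a product): +382.6 kJ
-1216.8 = (-709.1) + (+382.6) + x
x = (-1216.8 − (-326.5)) / (1) = -890.3 kJ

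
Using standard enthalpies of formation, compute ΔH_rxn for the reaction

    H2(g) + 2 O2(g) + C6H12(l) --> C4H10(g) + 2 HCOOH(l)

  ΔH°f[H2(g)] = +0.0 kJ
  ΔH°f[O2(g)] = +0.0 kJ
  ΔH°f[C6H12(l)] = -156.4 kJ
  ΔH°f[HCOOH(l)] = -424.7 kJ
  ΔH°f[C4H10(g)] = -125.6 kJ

ΔH_rxn = -818.6 kJ

ΔH°rxn = Σ nΔHf°(products) − Σ nΔHf°(reactants).
Products: 1·(-125.6) + 2·(-424.7) = -975.0
Reactants: 1·(+0.0) + 2·(+0.0) + 1·(-156.4) = -156.4
ΔH_rxn = (-975.0) − (-156.4) = -818.6 kJ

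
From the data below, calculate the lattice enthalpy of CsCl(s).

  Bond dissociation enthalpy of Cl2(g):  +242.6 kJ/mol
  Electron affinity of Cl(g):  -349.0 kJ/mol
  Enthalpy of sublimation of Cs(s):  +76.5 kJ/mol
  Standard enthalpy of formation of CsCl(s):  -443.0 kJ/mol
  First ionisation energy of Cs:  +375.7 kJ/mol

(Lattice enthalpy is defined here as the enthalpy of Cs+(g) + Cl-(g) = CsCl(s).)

ΔHf° = 1·ΔHsub + 1·(ΣIE) + 1/2·D(Cl2) + 1·EA + U
-443.0 = 1·(+76.5) + 1·(+375.7) + 1/2·(+242.6) + 1·(-349.0) + U
U = -443.0 − (+224.5) = -667.5 kJ/mol

U = -667.5 kJ/mol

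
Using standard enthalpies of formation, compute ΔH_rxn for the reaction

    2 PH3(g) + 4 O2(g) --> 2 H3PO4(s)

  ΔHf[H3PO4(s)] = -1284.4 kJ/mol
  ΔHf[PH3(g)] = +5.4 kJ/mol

ΔH°rxn = Σ nΔHf°(products) − Σ nΔHf°(reactants).
Products: 2·(-1284.4) = -2568.8
Reactants: 2·(+5.4) + 4·(+0.0) = +10.8
ΔH_rxn = (-2568.8) − (+10.8) = -2579.6 kJ/mol

ΔH_rxn = -2579.6 kJ/mol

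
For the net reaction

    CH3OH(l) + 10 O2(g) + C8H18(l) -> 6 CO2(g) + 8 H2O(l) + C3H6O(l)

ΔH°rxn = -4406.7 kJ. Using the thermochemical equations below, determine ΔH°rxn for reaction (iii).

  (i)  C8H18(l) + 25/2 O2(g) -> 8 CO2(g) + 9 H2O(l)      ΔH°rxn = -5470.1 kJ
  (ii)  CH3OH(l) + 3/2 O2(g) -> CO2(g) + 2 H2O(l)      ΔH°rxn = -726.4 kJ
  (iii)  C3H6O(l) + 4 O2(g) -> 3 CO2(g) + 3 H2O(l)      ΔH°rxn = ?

(i) as written (C8H18(l) already on the reactant side): -5470.1 kJ
(ii) as written (CH3OH(l) already on the reactant side): -726.4 kJ
(iii) reversed (reverse to put C3H6O(l) on the product side): contributes −x
-4406.7 = (-5470.1) + (-726.4) − x
x = (-4406.7 − (-6196.5)) / (-1) = -1789.8 kJ

ΔH°rxn = -1789.8 kJ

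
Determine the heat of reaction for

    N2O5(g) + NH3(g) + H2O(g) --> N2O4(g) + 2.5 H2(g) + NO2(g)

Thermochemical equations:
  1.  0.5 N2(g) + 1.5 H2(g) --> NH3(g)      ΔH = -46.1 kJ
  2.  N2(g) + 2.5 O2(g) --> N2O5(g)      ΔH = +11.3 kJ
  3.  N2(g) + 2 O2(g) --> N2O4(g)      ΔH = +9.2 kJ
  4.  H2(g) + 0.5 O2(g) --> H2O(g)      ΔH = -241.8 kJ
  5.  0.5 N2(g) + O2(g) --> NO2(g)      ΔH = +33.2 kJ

ΔH = 319.0 kJ

eq. 1 reversed: +46.1 kJ
eq. 2 reversed: -11.3 kJ
eq. 3 as written: +9.2 kJ
eq. 4 reversed: +241.8 kJ
eq. 5 as written: +33.2 kJ
ΔH = (+46.1) + (-11.3) + (+9.2) + (+241.8) + (+33.2) = 319.0 kJ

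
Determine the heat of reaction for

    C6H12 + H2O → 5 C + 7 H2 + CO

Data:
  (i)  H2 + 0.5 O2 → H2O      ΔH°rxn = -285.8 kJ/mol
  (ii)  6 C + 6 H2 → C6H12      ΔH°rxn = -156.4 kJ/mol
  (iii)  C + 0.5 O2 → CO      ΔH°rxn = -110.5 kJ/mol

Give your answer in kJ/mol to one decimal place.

(i) reversed (H2O must end up as a reactant): +285.8 kJ/mol
(ii) reversed (C6H12 must end up as a reactant): +156.4 kJ/mol
(iii) as written (CO already on the product side): -110.5 kJ/mol
ΔH°rxn = (-1)·(-285.8) + (-1)·(-156.4) + (1)·(-110.5) = 331.7 kJ/mol

ΔH°rxn = 331.7 kJ/mol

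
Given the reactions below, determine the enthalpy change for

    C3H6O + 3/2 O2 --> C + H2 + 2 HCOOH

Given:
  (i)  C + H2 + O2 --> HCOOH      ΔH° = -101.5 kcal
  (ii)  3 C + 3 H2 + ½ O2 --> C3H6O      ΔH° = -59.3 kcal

(i) × 2 (×2 to match 2 HCOOH in the target): (2)·(-101.5) = -203.0 kcal
(ii) reversed (reverse to put C3H6O on the reactant side): +59.3 kcal
Summing the manipulated equations, ΔH° = (-203.0) + (+59.3) = -143.7 kcal

ΔH° = -143.7 kcal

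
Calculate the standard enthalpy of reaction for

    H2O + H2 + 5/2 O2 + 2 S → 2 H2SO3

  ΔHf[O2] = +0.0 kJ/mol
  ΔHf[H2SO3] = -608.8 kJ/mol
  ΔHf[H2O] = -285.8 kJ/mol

Products: 2·(-608.8) = -1217.6
Reactants: 1·(-285.8) + 1·(+0.0) + 5/2·(+0.0) + 2·(+0.0) = -285.8
ΔH° = (-1217.6) − (-285.8) = -931.8 kJ/mol

ΔH° = -931.8 kJ/mol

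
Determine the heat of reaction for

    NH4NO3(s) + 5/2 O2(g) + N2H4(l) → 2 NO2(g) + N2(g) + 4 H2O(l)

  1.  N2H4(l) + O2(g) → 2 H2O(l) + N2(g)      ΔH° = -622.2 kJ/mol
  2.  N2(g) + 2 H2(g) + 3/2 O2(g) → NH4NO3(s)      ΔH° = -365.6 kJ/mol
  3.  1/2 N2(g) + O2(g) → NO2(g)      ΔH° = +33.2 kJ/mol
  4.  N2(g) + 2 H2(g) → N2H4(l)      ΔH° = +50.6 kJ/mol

eq. 1 × 2: (2)·(-622.2) = -1244.4 kJ/mol
eq. 2 reversed: +365.6 kJ/mol
eq. 3 × 2: (2)·(+33.2) = +66.4 kJ/mol
eq. 4 as written: +50.6 kJ/mol
Since enthalpy is a state function, ΔH° = (2)·(-622.2) + (-1)·(-365.6) + (2)·(+33.2) + (1)·(+50.6) = -761.8 kJ/mol

ΔH° = -761.8 kJ/mol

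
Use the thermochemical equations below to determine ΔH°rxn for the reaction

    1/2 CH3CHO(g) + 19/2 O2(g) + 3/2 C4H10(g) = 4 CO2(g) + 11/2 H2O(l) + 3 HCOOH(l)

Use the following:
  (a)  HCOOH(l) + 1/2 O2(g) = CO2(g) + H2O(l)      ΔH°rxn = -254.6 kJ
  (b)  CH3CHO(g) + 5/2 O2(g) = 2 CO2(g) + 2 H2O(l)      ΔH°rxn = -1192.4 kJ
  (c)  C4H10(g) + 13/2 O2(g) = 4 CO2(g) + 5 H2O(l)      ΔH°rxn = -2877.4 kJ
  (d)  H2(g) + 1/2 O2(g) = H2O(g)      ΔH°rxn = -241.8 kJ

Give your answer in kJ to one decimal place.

ΔH°rxn = -4148.5 kJ

(a) reversed and × 3: (-3)·(-254.6) = +763.8 kJ
(b) × 1/2: (1/2)·(-1192.4) = -596.2 kJ
(c) × 3/2: (3/2)·(-2877.4) = -4316.1 kJ
(d): not needed.
ΔH°rxn = (+763.8) + (-596.2) + (-4316.1) = -4148.5 kJ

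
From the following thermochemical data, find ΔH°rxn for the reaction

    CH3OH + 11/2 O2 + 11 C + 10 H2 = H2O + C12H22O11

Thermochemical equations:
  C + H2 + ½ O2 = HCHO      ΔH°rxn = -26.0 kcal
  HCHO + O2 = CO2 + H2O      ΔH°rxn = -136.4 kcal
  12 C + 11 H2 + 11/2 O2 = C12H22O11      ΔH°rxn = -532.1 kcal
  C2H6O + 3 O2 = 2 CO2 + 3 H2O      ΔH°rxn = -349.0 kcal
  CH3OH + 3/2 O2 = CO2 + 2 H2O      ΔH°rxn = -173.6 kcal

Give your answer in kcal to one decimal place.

ΔH°rxn = -543.3 kcal

equation 1 reversed: +26.0 kcal
equation 2 reversed: +136.4 kcal
equation 3 as written: -532.1 kcal
equation 4: not needed.
equation 5 as written: -173.6 kcal
ΔH°rxn = (+26.0) + (+136.4) + (-532.1) + (-173.6) = -543.3 kcal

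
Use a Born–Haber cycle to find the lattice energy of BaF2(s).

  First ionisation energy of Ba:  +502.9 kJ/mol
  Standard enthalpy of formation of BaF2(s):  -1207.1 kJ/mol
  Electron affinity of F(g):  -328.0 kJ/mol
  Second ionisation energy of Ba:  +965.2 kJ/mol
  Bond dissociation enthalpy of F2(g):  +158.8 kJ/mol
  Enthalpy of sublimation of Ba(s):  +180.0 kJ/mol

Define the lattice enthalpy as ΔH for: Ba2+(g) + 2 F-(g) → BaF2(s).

U = -2358.0 kJ/mol

ΔHf° = 1·ΔHsub + 1·(ΣIE) + 1·D(F2) + 2·EA + U
-1207.1 = 1·(+180.0) + 1·(+1468.1) + 1·(+158.8) + 2·(-328.0) + U
U = -1207.1 − (+1150.9) = -2358.0 kJ/mol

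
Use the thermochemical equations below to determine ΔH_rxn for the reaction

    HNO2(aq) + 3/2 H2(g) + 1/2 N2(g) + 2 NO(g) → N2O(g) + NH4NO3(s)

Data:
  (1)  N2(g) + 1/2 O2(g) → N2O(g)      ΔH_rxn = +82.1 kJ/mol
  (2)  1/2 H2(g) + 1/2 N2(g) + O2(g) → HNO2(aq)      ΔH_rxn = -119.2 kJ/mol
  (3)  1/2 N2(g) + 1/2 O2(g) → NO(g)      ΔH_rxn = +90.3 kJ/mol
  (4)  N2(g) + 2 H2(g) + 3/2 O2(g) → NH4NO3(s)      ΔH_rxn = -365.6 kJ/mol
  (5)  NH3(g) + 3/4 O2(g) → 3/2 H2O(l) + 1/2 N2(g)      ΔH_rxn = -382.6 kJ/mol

(1) as written (N2O(g) already on the product side): +82.1 kJ/mol
(2) reversed (reverse to put HNO2(aq) on the reactant side): +119.2 kJ/mol
(3) reversed and × 2 (reverse to put NO(g) on the reactant side; scale by 2 for the 2 NO(g)): (-2)·(+90.3) = -180.6 kJ/mol
(4) as written (NH4NO3(s) already on the product side): -365.6 kJ/mol
(5): not needed (NH3(g) appears nowhere else).
Combining the equations, ΔH_rxn = (1)·(+82.1) + (-1)·(-119.2) + (-2)·(+90.3) + (1)·(-365.6) = -344.9 kJ/mol

ΔH_rxn = -344.9 kJ/mol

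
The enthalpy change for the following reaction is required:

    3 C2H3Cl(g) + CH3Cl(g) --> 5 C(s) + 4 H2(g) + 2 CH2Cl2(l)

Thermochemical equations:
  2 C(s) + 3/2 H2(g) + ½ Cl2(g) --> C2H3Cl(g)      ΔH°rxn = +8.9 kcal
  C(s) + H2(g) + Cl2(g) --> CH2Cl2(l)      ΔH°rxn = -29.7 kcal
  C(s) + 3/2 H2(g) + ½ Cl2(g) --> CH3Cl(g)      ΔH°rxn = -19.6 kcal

ΔH°rxn = -66.5 kcal

equation 1 reversed and × 3 (reverse to put C2H3Cl(g) on the reactant side; scale by 3 for the 3 C2H3Cl(g)): (-3)·(+8.9) = -26.7 kcal
equation 2 × 2 (scale by 2 for the 2 CH2Cl2(l)): (2)·(-29.7) = -59.4 kcal
equation 3 reversed (reverse to put CH3Cl(g) on the reactant side): +19.6 kcal
Since enthalpy is a state function, ΔH°rxn = (-3)·(+8.9) + (2)·(-29.7) + (-1)·(-19.6) = -66.5 kcal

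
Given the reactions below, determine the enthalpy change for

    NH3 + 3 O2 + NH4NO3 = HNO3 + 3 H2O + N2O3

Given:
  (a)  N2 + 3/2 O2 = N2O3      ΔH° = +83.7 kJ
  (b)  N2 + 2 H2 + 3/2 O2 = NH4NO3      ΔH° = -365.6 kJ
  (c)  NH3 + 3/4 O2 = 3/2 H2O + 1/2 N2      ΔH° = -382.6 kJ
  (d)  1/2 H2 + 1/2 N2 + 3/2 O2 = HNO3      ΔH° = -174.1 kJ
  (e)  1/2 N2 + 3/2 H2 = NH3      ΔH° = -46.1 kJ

(a) as written (N2O3 already on the product side): +83.7 kJ
(b) reversed (reverse to put NH4NO3 on the reactant side): +365.6 kJ
(c) × 2 (scale by 2 for the 3 H2O): (2)·(-382.6) = -765.2 kJ
(d) as written (HNO3 already on the product side): -174.1 kJ
(e) as written: -46.1 kJ
Since enthalpy is a state function, ΔH° = (+83.7) + (+365.6) + (-765.2) + (-174.1) + (-46.1) = -536.1 kJ

ΔH° = -536.1 kJ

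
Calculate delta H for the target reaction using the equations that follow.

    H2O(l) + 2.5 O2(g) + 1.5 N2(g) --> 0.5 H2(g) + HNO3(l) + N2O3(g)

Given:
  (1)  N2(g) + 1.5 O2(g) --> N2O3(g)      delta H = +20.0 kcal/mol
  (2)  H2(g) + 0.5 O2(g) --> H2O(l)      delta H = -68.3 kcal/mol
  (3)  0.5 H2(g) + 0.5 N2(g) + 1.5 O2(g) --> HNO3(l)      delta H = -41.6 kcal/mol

delta H = 46.7 kcal/mol

(1) as written: +20.0 kcal/mol
(2) reversed: +68.3 kcal/mol
(3) as written: -41.6 kcal/mol
Combining the equations, delta H = (+20.0) + (+68.3) + (-41.6) = 46.7 kcal/mol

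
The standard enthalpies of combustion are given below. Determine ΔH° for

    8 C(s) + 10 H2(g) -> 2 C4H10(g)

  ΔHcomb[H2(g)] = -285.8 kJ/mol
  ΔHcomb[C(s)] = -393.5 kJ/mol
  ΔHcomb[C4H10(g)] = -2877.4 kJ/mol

ΔH° = -251.2 kJ/mol

With combustion enthalpies, reactants minus products:
= [8·(-393.5) + 10·(-285.8)] − [2·(-2877.4)]
= -251.2 kJ/mol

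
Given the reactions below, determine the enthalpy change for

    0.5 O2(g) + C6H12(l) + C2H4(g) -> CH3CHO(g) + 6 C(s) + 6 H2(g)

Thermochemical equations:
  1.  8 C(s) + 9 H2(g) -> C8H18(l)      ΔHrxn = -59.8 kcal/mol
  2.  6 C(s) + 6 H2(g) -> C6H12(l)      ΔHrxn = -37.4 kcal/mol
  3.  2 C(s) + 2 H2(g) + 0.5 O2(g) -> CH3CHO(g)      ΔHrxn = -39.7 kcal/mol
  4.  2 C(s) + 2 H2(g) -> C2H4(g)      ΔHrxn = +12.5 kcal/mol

ΔHrxn = -14.8 kcal/mol

eq. 1: not needed (C8H18(l) appears nowhere else).
eq. 2 reversed (reverse to put C6H12(l) on the reactant side): +37.4 kcal/mol
eq. 3 as written (CH3CHO(g) already on the product side): -39.7 kcal/mol
eq. 4 reversed (reverse to put C2H4(g) on the reactant side): -12.5 kcal/mol
Since enthalpy is a state function, ΔHrxn = (-1)·(-37.4) + (1)·(-39.7) + (-1)·(+12.5) = -14.8 kcal/mol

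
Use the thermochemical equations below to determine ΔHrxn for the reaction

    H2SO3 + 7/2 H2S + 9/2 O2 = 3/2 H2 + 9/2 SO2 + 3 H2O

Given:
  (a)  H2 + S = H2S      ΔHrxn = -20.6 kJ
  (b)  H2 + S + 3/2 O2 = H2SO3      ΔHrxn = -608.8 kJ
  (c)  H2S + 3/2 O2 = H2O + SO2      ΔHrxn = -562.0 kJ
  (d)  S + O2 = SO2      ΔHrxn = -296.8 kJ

ΔHrxn = -1512.1 kJ

(a) reversed and × 1/2: (-1/2)·(-20.6) = +10.3 kJ
(b) reversed: +608.8 kJ
(c) × 3: (3)·(-562.0) = -1686.0 kJ
(d) × 3/2: (3/2)·(-296.8) = -445.2 kJ
ΔHrxn = (+10.3) + (+608.8) + (-1686.0) + (-445.2) = -1512.1 kJ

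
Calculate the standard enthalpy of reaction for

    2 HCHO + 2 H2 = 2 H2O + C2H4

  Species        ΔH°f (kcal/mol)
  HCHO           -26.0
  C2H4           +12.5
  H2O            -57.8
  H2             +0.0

ΔH°rxn = Σ nΔHf°(products) − Σ nΔHf°(reactants).
Products: 2·(-57.8) + 1·(+12.5) = -103.1
Reactants: 2·(-26.0) + 2·(+0.0) = -52.0
ΔH_rxn = (-103.1) − (-52.0) = -51.1 kcal/mol

ΔH_rxn = -51.1 kcal/mol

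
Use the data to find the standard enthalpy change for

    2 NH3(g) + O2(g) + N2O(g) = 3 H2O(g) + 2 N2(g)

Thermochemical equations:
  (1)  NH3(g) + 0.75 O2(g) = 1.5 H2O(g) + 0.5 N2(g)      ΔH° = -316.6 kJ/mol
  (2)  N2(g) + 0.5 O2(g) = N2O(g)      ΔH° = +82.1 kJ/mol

ΔH° = -715.3 kJ/mol

(1) × 2: (2)·(-316.6) = -633.2 kJ/mol
(2) reversed: -82.1 kJ/mol
Since enthalpy is a state function, ΔH° = (2)·(-316.6) + (-1)·(+82.1) = -715.3 kJ/mol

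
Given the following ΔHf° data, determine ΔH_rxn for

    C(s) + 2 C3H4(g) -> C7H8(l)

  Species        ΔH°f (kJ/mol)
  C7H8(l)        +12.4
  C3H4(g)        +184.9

Products: 1·(+12.4) = +12.4
Reactants: 1·(+0.0) + 2·(+184.9) = +369.8
ΔH_rxn = (+12.4) − (+369.8) = -357.4 kJ/mol

ΔH_rxn = -357.4 kJ/mol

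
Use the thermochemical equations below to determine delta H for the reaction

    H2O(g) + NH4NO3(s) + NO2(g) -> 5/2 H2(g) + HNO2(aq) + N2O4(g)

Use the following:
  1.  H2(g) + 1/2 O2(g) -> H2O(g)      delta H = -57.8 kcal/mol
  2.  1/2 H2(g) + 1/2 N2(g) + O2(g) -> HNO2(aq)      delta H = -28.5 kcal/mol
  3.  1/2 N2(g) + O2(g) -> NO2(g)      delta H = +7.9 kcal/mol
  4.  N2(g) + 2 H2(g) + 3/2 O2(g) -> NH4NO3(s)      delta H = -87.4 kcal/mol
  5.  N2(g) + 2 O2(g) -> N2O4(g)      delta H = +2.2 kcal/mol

eq. 1 reversed (reverse to put H2O(g) on the reactant side): +57.8 kcal/mol
eq. 2 as written (HNO2(aq) already on the product side): -28.5 kcal/mol
eq. 3 reversed (reverse to put NO2(g) on the reactant side): -7.9 kcal/mol
eq. 4 reversed (NH4NO3(s) must end up as a reactant): +87.4 kcal/mol
eq. 5 as written (N2O4(g) already on the product side): +2.2 kcal/mol
By Hess's law, delta H = (-1)·(-57.8) + (1)·(-28.5) + (-1)·(+7.9) + (-1)·(-87.4) + (1)·(+2.2) = 111.0 kcal/mol

delta H = 111.0 kcal/mol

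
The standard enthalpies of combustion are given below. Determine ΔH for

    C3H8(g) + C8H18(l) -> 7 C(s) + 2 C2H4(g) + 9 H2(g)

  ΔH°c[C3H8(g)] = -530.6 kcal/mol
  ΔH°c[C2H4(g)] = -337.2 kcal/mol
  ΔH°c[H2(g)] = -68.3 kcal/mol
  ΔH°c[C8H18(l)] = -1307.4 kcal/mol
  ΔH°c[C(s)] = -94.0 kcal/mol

ΔH = 109.1 kcal/mol

Using ΔH = Σ nΔHc°(reactants) − Σ nΔHc°(products):
= [1·(-530.6) + 1·(-1307.4)] − [7·(-94.0) + 2·(-337.2) + 9·(-68.3)]
= 109.1 kcal/mol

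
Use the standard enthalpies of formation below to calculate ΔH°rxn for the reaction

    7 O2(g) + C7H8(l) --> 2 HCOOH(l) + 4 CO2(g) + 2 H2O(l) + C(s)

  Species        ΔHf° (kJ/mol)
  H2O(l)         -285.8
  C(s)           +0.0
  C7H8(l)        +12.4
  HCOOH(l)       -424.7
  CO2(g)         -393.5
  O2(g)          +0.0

ΔH°rxn = -3007.4 kJ/mol

Products: 2·(-424.7) + 4·(-393.5) + 2·(-285.8) + 1·(+0.0) = -2995.0
Reactants: 7·(+0.0) + 1·(+12.4) = +12.4
ΔH°rxn = (-2995.0) − (+12.4) = -3007.4 kJ/mol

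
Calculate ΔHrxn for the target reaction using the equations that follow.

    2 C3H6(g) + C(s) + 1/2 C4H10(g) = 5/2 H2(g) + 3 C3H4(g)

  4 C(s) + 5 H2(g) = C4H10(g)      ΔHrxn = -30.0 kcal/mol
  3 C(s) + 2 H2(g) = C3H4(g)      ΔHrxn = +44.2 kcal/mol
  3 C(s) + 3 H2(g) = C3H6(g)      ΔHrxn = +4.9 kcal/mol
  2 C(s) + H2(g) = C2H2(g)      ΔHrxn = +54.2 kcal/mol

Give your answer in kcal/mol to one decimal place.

equation 1 reversed and × 1/2 (reverse to put C4H10(g) on the reactant side; scale by 1/2 for the 1/2 C4H10(g)): (-1/2)·(-30.0) = +15.0 kcal/mol
equation 2 × 3 (scale by 3 for the 3 C3H4(g)): (3)·(+44.2) = +132.6 kcal/mol
equation 3 reversed and × 2 (C3H6(g) must end up as a reactant; scale by 2 for the 2 C3H6(g)): (-2)·(+4.9) = -9.8 kcal/mol
equation 4: not needed (C2H2(g) appears nowhere else).
ΔHrxn = (+15.0) + (+132.6) + (-9.8) = 137.8 kcal/mol

ΔHrxn = 137.8 kcal/mol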